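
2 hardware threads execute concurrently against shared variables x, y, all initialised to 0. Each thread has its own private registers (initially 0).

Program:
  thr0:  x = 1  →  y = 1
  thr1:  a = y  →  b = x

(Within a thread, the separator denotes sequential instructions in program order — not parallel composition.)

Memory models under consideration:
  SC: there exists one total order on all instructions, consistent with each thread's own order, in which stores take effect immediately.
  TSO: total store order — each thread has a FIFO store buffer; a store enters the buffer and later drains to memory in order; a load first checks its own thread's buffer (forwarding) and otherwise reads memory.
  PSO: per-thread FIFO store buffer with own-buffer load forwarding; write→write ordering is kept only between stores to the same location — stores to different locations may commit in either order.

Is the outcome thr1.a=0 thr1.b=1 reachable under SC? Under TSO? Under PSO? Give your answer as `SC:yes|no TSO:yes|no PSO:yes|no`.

SC:yes TSO:yes PSO:yes

outcome vector order: (thr1.a,thr1.b)
SC (3): (0,0) (0,1) (1,1)
TSO (3): (0,0) (0,1) (1,1)
PSO (4): (0,0) (0,1) (1,0) (1,1)
target (0,1) ∈ {SC,TSO,PSO}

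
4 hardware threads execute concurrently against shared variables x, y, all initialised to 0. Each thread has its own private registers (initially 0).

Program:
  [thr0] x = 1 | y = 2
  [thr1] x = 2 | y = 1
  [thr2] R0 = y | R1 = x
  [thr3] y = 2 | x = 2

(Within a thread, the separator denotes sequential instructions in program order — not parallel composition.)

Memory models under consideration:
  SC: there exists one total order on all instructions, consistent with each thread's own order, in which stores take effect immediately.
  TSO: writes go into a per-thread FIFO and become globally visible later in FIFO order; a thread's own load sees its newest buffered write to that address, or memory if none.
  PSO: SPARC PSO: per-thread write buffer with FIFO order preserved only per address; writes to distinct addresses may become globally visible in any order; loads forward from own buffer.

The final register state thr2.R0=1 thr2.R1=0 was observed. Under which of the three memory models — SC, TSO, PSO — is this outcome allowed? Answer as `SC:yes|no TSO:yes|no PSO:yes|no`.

outcome vector order: (thr2.R0,thr2.R1)
SC: 8 outcomes — {00; 01; 02; 11; 12; 20; 21; 22}
TSO: 8 outcomes — {00; 01; 02; 11; 12; 20; 21; 22}
PSO: 9 outcomes — {00; 01; 02; 10; 11; 12; 20; 21; 22}
target 10 ∈ {PSO}

SC:no TSO:no PSO:yes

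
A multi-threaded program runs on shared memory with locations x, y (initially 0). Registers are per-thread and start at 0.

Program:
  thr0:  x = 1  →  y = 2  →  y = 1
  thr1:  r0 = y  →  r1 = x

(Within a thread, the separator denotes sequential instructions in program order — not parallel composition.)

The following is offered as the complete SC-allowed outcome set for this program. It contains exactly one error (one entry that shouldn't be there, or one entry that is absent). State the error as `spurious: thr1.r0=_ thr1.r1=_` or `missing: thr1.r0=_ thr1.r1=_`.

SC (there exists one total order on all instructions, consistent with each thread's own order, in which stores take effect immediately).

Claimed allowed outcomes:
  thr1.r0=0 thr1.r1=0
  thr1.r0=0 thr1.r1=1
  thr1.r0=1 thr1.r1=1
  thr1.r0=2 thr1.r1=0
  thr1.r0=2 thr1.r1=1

outcome vector order: (thr1.r0,thr1.r1)
[SC] allowed = {0/0; 0/1; 1/1; 2/1}
claimed∖SC = {2/0}

spurious: thr1.r0=2 thr1.r1=0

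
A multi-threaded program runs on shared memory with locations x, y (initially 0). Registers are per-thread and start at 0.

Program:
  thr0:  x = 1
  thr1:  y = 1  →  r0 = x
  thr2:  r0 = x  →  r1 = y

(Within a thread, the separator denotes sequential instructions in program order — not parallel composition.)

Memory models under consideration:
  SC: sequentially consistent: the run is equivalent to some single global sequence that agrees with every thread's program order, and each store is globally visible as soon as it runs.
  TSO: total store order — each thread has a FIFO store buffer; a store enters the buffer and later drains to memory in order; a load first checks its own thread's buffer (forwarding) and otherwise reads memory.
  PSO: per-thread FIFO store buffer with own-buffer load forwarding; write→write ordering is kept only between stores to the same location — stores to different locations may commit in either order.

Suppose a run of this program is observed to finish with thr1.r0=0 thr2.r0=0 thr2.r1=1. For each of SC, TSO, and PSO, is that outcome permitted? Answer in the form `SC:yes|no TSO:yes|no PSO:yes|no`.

SC:yes TSO:yes PSO:yes

outcome vector order: (thr1.r0,thr2.r0,thr2.r1)
under SC → 000; 001; 011; 100; 101; 110; 111
under TSO → 000; 001; 010; 011; 100; 101; 110; 111
under PSO → 000; 001; 010; 011; 100; 101; 110; 111
target 001 ∈ {SC,TSO,PSO}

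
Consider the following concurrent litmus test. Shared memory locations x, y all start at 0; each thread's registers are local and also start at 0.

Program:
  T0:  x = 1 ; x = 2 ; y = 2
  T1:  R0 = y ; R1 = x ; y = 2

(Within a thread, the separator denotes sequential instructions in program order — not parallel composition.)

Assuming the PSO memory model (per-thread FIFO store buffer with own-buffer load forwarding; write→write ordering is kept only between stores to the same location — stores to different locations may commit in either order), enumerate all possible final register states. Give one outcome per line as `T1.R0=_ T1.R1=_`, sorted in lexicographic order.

outcome vector order: (T1.R0,T1.R1)
|PSO outcomes| = 6

T1.R0=0 T1.R1=0
T1.R0=0 T1.R1=1
T1.R0=0 T1.R1=2
T1.R0=2 T1.R1=0
T1.R0=2 T1.R1=1
T1.R0=2 T1.R1=2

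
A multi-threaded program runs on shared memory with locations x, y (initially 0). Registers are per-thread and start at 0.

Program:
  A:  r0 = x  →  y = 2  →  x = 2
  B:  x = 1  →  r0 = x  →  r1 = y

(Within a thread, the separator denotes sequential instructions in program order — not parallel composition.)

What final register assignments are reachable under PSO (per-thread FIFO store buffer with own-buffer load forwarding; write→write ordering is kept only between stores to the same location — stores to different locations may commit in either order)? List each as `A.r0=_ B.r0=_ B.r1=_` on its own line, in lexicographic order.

A.r0=0 B.r0=1 B.r1=0
A.r0=0 B.r0=1 B.r1=2
A.r0=0 B.r0=2 B.r1=0
A.r0=0 B.r0=2 B.r1=2
A.r0=1 B.r0=1 B.r1=0
A.r0=1 B.r0=1 B.r1=2
A.r0=1 B.r0=2 B.r1=0
A.r0=1 B.r0=2 B.r1=2

outcome vector order: (A.r0,B.r0,B.r1)
|PSO outcomes| = 8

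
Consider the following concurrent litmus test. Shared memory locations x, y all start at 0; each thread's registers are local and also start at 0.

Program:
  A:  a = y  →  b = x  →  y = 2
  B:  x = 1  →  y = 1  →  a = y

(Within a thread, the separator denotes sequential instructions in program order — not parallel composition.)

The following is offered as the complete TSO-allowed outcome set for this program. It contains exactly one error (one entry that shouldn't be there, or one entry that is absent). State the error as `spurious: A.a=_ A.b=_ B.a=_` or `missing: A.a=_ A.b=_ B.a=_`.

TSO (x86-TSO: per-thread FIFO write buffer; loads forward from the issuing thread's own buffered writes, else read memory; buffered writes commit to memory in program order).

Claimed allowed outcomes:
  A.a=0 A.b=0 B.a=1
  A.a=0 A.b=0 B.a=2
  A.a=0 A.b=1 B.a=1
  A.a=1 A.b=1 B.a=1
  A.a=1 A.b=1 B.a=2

outcome vector order: (A.a,A.b,B.a)
TSO: 6 outcomes — {0/0/1 0/0/2 0/1/1 0/1/2 1/1/1 1/1/2}
TSO∖claimed = {0/1/2}

missing: A.a=0 A.b=1 B.a=2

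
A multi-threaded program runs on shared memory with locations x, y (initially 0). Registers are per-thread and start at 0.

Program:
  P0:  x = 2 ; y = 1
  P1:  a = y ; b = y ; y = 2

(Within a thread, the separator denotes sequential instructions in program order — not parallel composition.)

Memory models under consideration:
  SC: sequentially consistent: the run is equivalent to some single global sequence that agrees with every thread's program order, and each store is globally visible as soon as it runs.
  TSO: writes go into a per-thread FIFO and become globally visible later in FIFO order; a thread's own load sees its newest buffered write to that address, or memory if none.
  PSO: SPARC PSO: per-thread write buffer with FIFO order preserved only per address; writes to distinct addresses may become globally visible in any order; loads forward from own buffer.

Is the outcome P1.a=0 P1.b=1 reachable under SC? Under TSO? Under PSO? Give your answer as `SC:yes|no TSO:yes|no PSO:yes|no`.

outcome vector order: (P1.a,P1.b)
SC (3): 0/0; 0/1; 1/1
TSO (3): 0/0; 0/1; 1/1
PSO (3): 0/0; 0/1; 1/1
target 0/1 ∈ {SC,TSO,PSO}

SC:yes TSO:yes PSO:yes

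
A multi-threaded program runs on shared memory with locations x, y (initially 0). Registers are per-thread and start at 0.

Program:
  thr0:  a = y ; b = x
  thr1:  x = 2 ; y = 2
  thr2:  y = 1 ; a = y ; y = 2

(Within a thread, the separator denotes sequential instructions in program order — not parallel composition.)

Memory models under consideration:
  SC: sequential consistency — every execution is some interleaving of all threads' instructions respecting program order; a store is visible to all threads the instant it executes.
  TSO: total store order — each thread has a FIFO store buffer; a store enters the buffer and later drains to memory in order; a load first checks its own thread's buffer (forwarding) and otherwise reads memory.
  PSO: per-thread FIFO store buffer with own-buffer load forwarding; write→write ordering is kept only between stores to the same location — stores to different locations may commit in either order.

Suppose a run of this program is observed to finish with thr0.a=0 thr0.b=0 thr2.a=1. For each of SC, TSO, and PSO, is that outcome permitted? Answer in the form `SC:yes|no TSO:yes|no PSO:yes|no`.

outcome vector order: (thr0.a,thr0.b,thr2.a)
[SC] allowed = {(0,0,1) (0,0,2) (0,2,1) (0,2,2) (1,0,1) (1,0,2) (1,2,1) (1,2,2) (2,0,1) (2,2,1) (2,2,2)}
[TSO] allowed = {(0,0,1) (0,0,2) (0,2,1) (0,2,2) (1,0,1) (1,0,2) (1,2,1) (1,2,2) (2,0,1) (2,2,1) (2,2,2)}
[PSO] allowed = {(0,0,1) (0,0,2) (0,2,1) (0,2,2) (1,0,1) (1,0,2) (1,2,1) (1,2,2) (2,0,1) (2,0,2) (2,2,1) (2,2,2)}
target (0,0,1) ∈ {SC,TSO,PSO}

SC:yes TSO:yes PSO:yes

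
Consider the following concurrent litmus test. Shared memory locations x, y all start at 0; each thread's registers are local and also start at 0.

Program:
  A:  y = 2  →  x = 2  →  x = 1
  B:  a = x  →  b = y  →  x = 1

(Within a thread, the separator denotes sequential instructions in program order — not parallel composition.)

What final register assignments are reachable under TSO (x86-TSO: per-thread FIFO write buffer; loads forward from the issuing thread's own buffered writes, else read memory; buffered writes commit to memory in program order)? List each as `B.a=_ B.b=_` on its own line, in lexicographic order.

outcome vector order: (B.a,B.b)
|TSO outcomes| = 4

B.a=0 B.b=0
B.a=0 B.b=2
B.a=1 B.b=2
B.a=2 B.b=2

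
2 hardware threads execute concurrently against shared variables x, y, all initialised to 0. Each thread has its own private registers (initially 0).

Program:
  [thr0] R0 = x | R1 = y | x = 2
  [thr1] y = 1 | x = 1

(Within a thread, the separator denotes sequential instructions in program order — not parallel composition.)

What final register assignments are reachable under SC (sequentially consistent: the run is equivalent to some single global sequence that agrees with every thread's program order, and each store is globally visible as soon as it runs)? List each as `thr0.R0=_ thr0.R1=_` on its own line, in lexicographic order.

outcome vector order: (thr0.R0,thr0.R1)
|SC outcomes| = 3

thr0.R0=0 thr0.R1=0
thr0.R0=0 thr0.R1=1
thr0.R0=1 thr0.R1=1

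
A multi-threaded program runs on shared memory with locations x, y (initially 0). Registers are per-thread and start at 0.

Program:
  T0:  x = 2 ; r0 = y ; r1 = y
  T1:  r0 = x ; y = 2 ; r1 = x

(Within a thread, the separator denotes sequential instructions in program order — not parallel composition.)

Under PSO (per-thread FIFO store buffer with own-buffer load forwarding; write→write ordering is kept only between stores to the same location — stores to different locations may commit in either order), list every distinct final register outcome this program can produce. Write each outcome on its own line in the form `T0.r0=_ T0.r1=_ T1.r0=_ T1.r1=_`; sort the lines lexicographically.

T0.r0=0 T0.r1=0 T1.r0=0 T1.r1=0
T0.r0=0 T0.r1=0 T1.r0=0 T1.r1=2
T0.r0=0 T0.r1=0 T1.r0=2 T1.r1=2
T0.r0=0 T0.r1=2 T1.r0=0 T1.r1=0
T0.r0=0 T0.r1=2 T1.r0=0 T1.r1=2
T0.r0=0 T0.r1=2 T1.r0=2 T1.r1=2
T0.r0=2 T0.r1=2 T1.r0=0 T1.r1=0
T0.r0=2 T0.r1=2 T1.r0=0 T1.r1=2
T0.r0=2 T0.r1=2 T1.r0=2 T1.r1=2

outcome vector order: (T0.r0,T0.r1,T1.r0,T1.r1)
|PSO outcomes| = 9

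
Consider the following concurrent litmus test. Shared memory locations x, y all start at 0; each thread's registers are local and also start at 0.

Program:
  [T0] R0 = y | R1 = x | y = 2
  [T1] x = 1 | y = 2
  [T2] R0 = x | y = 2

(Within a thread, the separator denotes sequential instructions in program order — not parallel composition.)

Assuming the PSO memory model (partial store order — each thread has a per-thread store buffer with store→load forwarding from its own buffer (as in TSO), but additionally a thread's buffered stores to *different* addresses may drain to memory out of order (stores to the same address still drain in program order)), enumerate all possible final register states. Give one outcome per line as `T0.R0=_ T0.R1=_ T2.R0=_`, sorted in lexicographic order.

outcome vector order: (T0.R0,T0.R1,T2.R0)
|PSO outcomes| = 8

T0.R0=0 T0.R1=0 T2.R0=0
T0.R0=0 T0.R1=0 T2.R0=1
T0.R0=0 T0.R1=1 T2.R0=0
T0.R0=0 T0.R1=1 T2.R0=1
T0.R0=2 T0.R1=0 T2.R0=0
T0.R0=2 T0.R1=0 T2.R0=1
T0.R0=2 T0.R1=1 T2.R0=0
T0.R0=2 T0.R1=1 T2.R0=1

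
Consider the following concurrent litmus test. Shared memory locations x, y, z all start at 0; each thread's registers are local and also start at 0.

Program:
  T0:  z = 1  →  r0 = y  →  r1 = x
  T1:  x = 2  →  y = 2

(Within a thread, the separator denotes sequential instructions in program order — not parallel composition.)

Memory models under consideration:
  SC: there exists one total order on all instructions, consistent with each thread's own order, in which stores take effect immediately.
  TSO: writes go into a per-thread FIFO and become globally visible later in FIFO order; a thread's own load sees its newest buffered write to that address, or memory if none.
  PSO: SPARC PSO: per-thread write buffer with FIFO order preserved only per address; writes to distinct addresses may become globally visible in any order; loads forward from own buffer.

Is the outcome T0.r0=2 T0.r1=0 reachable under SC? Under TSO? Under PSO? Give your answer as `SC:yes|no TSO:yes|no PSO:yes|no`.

outcome vector order: (T0.r0,T0.r1)
under SC → 00 02 22
under TSO → 00 02 22
under PSO → 00 02 20 22
target 20 ∈ {PSO}

SC:no TSO:no PSO:yes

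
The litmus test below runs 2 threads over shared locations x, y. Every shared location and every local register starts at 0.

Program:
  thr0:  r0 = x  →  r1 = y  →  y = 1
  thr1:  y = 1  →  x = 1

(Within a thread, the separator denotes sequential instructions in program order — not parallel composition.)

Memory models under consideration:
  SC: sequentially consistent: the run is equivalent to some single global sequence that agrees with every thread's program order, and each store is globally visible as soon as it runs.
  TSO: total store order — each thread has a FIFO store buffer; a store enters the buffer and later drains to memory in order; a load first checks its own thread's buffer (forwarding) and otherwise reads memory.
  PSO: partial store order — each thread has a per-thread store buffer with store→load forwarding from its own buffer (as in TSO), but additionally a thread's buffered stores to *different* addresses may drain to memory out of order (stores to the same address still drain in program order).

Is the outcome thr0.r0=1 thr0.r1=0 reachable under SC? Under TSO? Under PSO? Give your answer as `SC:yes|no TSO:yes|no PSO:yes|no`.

SC:no TSO:no PSO:yes

outcome vector order: (thr0.r0,thr0.r1)
SC: 3 outcomes — {<0 0>; <0 1>; <1 1>}
TSO: 3 outcomes — {<0 0>; <0 1>; <1 1>}
PSO: 4 outcomes — {<0 0>; <0 1>; <1 0>; <1 1>}
target <1 0> ∈ {PSO}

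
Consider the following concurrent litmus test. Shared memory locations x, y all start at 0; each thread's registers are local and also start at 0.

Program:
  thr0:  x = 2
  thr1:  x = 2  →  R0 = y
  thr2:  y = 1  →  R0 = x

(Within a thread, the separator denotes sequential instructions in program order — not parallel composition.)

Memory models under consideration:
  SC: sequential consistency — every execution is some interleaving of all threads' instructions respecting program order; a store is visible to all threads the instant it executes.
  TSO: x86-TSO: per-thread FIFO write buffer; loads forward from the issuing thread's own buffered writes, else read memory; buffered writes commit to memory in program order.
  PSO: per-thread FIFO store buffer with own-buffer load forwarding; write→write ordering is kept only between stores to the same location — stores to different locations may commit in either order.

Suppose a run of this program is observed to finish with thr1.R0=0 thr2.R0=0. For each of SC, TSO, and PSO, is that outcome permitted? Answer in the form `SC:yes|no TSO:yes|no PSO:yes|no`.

SC:no TSO:yes PSO:yes

outcome vector order: (thr1.R0,thr2.R0)
SC (3): 02; 10; 12
TSO (4): 00; 02; 10; 12
PSO (4): 00; 02; 10; 12
target 00 ∈ {TSO,PSO}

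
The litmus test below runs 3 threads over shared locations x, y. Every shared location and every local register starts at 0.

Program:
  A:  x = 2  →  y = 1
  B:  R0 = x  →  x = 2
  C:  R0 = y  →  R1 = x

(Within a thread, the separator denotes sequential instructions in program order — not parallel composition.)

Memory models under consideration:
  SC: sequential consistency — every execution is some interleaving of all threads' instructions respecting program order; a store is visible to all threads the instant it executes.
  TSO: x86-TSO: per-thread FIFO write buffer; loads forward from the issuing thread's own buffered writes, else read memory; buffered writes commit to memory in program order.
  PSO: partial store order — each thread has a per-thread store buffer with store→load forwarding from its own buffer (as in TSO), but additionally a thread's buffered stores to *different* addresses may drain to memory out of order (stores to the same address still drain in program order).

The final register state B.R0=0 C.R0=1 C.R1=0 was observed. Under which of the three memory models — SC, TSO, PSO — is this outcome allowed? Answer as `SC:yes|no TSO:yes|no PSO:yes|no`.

SC:no TSO:no PSO:yes

outcome vector order: (B.R0,C.R0,C.R1)
SC (6): 0/0/0, 0/0/2, 0/1/2, 2/0/0, 2/0/2, 2/1/2
TSO (6): 0/0/0, 0/0/2, 0/1/2, 2/0/0, 2/0/2, 2/1/2
PSO (8): 0/0/0, 0/0/2, 0/1/0, 0/1/2, 2/0/0, 2/0/2, 2/1/0, 2/1/2
target 0/1/0 ∈ {PSO}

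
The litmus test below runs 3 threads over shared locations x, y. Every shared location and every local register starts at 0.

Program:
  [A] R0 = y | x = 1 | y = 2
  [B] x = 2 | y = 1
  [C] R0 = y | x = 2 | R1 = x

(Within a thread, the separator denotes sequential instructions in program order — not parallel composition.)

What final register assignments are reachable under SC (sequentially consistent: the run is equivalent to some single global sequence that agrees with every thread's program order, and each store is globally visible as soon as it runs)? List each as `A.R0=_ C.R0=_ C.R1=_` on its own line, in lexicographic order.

A.R0=0 C.R0=0 C.R1=1
A.R0=0 C.R0=0 C.R1=2
A.R0=0 C.R0=1 C.R1=1
A.R0=0 C.R0=1 C.R1=2
A.R0=0 C.R0=2 C.R1=2
A.R0=1 C.R0=0 C.R1=1
A.R0=1 C.R0=0 C.R1=2
A.R0=1 C.R0=1 C.R1=1
A.R0=1 C.R0=1 C.R1=2
A.R0=1 C.R0=2 C.R1=2

outcome vector order: (A.R0,C.R0,C.R1)
|SC outcomes| = 10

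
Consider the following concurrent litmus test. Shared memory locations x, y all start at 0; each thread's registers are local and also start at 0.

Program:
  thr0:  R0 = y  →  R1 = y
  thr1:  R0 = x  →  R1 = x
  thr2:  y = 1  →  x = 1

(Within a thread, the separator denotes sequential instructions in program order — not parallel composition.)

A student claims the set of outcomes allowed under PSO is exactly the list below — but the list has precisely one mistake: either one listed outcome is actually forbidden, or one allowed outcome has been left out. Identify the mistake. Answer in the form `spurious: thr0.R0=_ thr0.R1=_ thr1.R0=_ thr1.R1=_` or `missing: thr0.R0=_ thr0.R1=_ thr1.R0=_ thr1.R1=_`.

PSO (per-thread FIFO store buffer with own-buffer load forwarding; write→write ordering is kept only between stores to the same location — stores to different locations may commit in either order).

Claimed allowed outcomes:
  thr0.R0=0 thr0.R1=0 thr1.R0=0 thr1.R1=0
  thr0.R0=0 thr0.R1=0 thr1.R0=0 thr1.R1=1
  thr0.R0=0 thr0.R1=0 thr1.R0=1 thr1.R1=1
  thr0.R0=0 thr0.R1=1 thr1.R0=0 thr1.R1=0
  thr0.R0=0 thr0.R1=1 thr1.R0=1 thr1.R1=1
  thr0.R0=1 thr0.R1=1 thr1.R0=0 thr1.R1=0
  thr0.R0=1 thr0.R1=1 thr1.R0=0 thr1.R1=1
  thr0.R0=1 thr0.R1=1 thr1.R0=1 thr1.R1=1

missing: thr0.R0=0 thr0.R1=1 thr1.R0=0 thr1.R1=1

outcome vector order: (thr0.R0,thr0.R1,thr1.R0,thr1.R1)
PSO: 9 outcomes — {(0,0,0,0) (0,0,0,1) (0,0,1,1) (0,1,0,0) (0,1,0,1) (0,1,1,1) (1,1,0,0) (1,1,0,1) (1,1,1,1)}
PSO∖claimed = {(0,1,0,1)}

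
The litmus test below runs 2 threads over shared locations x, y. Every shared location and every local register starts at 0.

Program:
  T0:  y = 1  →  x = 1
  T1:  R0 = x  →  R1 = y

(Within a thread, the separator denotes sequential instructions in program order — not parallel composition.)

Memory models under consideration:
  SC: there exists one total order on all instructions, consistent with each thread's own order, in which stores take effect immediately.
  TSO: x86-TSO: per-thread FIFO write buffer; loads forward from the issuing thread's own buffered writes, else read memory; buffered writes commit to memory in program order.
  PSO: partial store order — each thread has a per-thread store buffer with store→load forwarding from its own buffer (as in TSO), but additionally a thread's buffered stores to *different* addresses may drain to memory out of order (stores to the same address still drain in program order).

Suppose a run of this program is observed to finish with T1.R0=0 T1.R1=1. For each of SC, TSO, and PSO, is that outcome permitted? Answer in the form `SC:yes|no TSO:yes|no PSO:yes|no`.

SC:yes TSO:yes PSO:yes

outcome vector order: (T1.R0,T1.R1)
under SC → (0,0), (0,1), (1,1)
under TSO → (0,0), (0,1), (1,1)
under PSO → (0,0), (0,1), (1,0), (1,1)
target (0,1) ∈ {SC,TSO,PSO}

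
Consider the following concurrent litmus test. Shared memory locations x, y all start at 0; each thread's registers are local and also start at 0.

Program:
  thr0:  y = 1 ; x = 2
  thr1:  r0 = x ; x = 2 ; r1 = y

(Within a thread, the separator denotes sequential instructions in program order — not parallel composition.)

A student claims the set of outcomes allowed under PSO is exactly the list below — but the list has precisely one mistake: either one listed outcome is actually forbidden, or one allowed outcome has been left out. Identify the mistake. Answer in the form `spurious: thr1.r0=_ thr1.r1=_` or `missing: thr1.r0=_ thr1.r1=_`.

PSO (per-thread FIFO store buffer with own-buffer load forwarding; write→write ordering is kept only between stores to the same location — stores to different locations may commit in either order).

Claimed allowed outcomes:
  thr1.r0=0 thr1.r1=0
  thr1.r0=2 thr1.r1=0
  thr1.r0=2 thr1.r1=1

missing: thr1.r0=0 thr1.r1=1

outcome vector order: (thr1.r0,thr1.r1)
[PSO] allowed = {00, 01, 20, 21}
PSO∖claimed = {01}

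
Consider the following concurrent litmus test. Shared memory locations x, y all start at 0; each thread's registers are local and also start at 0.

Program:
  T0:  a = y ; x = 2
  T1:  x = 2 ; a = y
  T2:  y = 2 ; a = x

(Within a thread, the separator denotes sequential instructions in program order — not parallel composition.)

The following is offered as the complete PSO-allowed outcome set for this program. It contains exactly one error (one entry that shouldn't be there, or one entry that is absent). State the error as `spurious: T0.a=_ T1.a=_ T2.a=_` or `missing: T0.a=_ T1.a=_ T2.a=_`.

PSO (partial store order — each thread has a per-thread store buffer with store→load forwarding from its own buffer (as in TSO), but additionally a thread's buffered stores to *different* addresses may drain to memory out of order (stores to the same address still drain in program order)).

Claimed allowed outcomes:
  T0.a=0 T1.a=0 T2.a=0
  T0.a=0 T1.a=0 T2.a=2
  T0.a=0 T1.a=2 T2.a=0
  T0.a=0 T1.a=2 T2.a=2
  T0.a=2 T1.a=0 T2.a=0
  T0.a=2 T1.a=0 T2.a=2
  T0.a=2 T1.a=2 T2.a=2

missing: T0.a=2 T1.a=2 T2.a=0

outcome vector order: (T0.a,T1.a,T2.a)
under PSO → 0/0/0, 0/0/2, 0/2/0, 0/2/2, 2/0/0, 2/0/2, 2/2/0, 2/2/2
PSO∖claimed = {2/2/0}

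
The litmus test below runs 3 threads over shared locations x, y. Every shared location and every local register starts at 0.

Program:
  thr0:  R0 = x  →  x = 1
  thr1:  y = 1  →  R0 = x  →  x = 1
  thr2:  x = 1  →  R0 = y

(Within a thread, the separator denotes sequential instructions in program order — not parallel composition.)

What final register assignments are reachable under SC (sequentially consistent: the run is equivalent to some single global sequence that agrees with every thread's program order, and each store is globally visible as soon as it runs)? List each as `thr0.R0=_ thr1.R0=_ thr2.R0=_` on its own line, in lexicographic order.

thr0.R0=0 thr1.R0=0 thr2.R0=1
thr0.R0=0 thr1.R0=1 thr2.R0=0
thr0.R0=0 thr1.R0=1 thr2.R0=1
thr0.R0=1 thr1.R0=0 thr2.R0=1
thr0.R0=1 thr1.R0=1 thr2.R0=0
thr0.R0=1 thr1.R0=1 thr2.R0=1

outcome vector order: (thr0.R0,thr1.R0,thr2.R0)
|SC outcomes| = 6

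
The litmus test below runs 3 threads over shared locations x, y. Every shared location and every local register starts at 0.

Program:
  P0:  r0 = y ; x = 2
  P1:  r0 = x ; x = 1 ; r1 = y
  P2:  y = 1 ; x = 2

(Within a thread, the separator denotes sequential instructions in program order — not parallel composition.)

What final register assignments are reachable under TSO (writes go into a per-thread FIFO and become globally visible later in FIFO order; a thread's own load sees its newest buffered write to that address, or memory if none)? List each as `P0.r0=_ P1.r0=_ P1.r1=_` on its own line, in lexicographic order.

P0.r0=0 P1.r0=0 P1.r1=0
P0.r0=0 P1.r0=0 P1.r1=1
P0.r0=0 P1.r0=2 P1.r1=0
P0.r0=0 P1.r0=2 P1.r1=1
P0.r0=1 P1.r0=0 P1.r1=0
P0.r0=1 P1.r0=0 P1.r1=1
P0.r0=1 P1.r0=2 P1.r1=1

outcome vector order: (P0.r0,P1.r0,P1.r1)
|TSO outcomes| = 7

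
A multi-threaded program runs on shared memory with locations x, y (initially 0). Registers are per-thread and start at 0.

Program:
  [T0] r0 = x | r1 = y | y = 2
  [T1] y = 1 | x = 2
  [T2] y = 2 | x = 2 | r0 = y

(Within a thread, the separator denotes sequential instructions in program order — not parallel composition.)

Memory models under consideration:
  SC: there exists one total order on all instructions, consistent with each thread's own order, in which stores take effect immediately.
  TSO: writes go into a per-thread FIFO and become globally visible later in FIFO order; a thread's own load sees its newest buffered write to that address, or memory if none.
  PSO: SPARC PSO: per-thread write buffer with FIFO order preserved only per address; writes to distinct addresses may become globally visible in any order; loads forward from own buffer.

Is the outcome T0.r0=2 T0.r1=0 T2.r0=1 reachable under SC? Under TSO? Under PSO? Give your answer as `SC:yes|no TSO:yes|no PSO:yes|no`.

outcome vector order: (T0.r0,T0.r1,T2.r0)
[SC] allowed = {0/0/1, 0/0/2, 0/1/1, 0/1/2, 0/2/1, 0/2/2, 2/1/1, 2/1/2, 2/2/1, 2/2/2}
[TSO] allowed = {0/0/1, 0/0/2, 0/1/1, 0/1/2, 0/2/1, 0/2/2, 2/1/1, 2/1/2, 2/2/1, 2/2/2}
[PSO] allowed = {0/0/1, 0/0/2, 0/1/1, 0/1/2, 0/2/1, 0/2/2, 2/0/1, 2/0/2, 2/1/1, 2/1/2, 2/2/1, 2/2/2}
target 2/0/1 ∈ {PSO}

SC:no TSO:no PSO:yes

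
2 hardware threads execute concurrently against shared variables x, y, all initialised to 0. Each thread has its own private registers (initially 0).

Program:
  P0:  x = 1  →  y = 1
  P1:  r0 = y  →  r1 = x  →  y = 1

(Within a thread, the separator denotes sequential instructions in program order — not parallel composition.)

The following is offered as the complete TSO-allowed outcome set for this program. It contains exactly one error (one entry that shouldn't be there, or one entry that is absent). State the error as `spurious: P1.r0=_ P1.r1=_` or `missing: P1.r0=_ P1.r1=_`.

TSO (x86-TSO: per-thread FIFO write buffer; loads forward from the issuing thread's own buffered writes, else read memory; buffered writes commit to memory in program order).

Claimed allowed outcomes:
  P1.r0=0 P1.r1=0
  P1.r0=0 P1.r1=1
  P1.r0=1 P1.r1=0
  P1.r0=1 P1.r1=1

spurious: P1.r0=1 P1.r1=0

outcome vector order: (P1.r0,P1.r1)
TSO: 3 outcomes — {00 01 11}
claimed∖TSO = {10}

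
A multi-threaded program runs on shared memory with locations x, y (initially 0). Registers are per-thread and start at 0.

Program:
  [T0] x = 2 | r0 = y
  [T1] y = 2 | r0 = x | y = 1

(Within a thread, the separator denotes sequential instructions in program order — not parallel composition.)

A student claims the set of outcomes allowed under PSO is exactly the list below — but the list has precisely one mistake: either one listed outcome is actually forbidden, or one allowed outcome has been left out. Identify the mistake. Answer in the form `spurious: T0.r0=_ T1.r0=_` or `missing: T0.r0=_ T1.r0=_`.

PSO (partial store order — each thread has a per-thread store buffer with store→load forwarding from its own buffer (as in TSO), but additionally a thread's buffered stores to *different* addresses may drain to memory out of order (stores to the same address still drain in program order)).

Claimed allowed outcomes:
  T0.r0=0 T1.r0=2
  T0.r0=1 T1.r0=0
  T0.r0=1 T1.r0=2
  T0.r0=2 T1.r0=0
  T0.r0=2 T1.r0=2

outcome vector order: (T0.r0,T1.r0)
PSO: 6 outcomes — {00; 02; 10; 12; 20; 22}
PSO∖claimed = {00}

missing: T0.r0=0 T1.r0=0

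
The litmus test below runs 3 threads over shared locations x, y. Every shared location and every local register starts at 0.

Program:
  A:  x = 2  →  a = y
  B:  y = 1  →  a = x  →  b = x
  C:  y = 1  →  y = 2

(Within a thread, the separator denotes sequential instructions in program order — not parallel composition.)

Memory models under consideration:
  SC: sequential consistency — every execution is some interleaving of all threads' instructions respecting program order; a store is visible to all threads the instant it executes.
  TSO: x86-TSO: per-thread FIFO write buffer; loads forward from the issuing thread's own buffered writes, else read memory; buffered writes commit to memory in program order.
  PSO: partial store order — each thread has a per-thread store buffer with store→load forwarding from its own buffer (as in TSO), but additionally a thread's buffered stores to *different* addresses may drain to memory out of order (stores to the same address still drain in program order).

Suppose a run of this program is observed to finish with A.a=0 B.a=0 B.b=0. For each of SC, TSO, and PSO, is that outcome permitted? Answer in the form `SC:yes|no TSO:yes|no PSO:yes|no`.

outcome vector order: (A.a,B.a,B.b)
under SC → 0/2/2; 1/0/0; 1/0/2; 1/2/2; 2/0/0; 2/0/2; 2/2/2
under TSO → 0/0/0; 0/0/2; 0/2/2; 1/0/0; 1/0/2; 1/2/2; 2/0/0; 2/0/2; 2/2/2
under PSO → 0/0/0; 0/0/2; 0/2/2; 1/0/0; 1/0/2; 1/2/2; 2/0/0; 2/0/2; 2/2/2
target 0/0/0 ∈ {TSO,PSO}

SC:no TSO:yes PSO:yes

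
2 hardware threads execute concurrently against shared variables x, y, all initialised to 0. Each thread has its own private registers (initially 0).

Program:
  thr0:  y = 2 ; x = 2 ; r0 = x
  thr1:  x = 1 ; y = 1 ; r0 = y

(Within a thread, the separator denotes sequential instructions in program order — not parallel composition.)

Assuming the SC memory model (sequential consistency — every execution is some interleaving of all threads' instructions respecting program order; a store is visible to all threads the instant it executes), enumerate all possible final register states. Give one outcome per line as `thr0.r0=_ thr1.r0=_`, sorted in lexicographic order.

thr0.r0=1 thr1.r0=1
thr0.r0=2 thr1.r0=1
thr0.r0=2 thr1.r0=2

outcome vector order: (thr0.r0,thr1.r0)
|SC outcomes| = 3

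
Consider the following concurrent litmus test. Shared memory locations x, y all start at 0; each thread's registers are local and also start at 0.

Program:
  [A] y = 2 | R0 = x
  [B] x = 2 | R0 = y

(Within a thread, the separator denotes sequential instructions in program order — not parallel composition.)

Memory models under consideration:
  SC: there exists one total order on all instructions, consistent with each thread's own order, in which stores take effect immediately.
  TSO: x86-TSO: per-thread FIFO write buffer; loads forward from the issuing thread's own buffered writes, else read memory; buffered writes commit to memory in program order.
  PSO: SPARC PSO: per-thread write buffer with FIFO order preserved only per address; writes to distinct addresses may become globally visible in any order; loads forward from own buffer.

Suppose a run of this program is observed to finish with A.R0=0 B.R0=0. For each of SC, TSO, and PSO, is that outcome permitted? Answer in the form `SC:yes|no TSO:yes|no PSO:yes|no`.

outcome vector order: (A.R0,B.R0)
SC: 3 outcomes — {0/2, 2/0, 2/2}
TSO: 4 outcomes — {0/0, 0/2, 2/0, 2/2}
PSO: 4 outcomes — {0/0, 0/2, 2/0, 2/2}
target 0/0 ∈ {TSO,PSO}

SC:no TSO:yes PSO:yes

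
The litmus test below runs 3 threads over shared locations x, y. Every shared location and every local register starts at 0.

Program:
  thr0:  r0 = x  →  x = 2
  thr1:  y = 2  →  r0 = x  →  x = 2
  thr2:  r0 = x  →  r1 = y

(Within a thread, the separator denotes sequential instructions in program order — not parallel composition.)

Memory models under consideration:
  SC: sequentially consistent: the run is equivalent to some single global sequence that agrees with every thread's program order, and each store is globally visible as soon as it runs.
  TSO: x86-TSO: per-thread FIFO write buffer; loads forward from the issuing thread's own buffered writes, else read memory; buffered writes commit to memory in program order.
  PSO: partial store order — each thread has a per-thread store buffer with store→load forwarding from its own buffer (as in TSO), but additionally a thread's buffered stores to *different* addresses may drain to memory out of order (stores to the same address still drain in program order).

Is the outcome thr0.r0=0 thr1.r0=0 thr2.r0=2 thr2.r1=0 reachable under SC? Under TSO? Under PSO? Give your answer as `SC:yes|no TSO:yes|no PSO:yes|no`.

outcome vector order: (thr0.r0,thr1.r0,thr2.r0,thr2.r1)
[SC] allowed = {0000; 0002; 0022; 0200; 0202; 0220; 0222; 2000; 2002; 2022}
[TSO] allowed = {0000; 0002; 0020; 0022; 0200; 0202; 0220; 0222; 2000; 2002; 2022}
[PSO] allowed = {0000; 0002; 0020; 0022; 0200; 0202; 0220; 0222; 2000; 2002; 2020; 2022}
target 0020 ∈ {TSO,PSO}

SC:no TSO:yes PSO:yes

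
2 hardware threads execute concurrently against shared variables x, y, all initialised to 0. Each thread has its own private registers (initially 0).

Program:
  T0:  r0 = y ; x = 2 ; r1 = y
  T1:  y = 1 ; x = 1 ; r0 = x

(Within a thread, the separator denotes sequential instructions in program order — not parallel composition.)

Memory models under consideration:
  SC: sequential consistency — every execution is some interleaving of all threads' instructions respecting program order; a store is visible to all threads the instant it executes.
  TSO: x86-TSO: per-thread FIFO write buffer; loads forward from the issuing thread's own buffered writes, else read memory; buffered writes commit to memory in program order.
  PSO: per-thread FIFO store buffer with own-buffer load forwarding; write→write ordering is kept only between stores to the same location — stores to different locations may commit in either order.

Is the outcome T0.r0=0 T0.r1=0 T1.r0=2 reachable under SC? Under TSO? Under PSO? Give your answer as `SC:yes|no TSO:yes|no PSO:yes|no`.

outcome vector order: (T0.r0,T0.r1,T1.r0)
SC (5): (0,0,1) (0,1,1) (0,1,2) (1,1,1) (1,1,2)
TSO (6): (0,0,1) (0,0,2) (0,1,1) (0,1,2) (1,1,1) (1,1,2)
PSO (6): (0,0,1) (0,0,2) (0,1,1) (0,1,2) (1,1,1) (1,1,2)
target (0,0,2) ∈ {TSO,PSO}

SC:no TSO:yes PSO:yes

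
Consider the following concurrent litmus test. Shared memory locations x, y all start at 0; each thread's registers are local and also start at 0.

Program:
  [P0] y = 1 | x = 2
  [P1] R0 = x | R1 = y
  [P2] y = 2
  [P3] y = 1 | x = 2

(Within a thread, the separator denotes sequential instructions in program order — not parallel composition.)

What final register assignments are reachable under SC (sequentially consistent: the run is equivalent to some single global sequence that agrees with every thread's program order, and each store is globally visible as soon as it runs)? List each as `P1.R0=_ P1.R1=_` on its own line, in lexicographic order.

outcome vector order: (P1.R0,P1.R1)
|SC outcomes| = 5

P1.R0=0 P1.R1=0
P1.R0=0 P1.R1=1
P1.R0=0 P1.R1=2
P1.R0=2 P1.R1=1
P1.R0=2 P1.R1=2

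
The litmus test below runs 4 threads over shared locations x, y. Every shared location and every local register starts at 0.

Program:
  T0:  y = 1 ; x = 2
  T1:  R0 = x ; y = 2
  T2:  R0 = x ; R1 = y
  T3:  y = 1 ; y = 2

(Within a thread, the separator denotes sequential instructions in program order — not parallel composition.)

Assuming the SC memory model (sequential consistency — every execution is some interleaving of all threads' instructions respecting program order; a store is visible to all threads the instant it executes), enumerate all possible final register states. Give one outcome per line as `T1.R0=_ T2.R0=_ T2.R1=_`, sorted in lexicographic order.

T1.R0=0 T2.R0=0 T2.R1=0
T1.R0=0 T2.R0=0 T2.R1=1
T1.R0=0 T2.R0=0 T2.R1=2
T1.R0=0 T2.R0=2 T2.R1=1
T1.R0=0 T2.R0=2 T2.R1=2
T1.R0=2 T2.R0=0 T2.R1=0
T1.R0=2 T2.R0=0 T2.R1=1
T1.R0=2 T2.R0=0 T2.R1=2
T1.R0=2 T2.R0=2 T2.R1=1
T1.R0=2 T2.R0=2 T2.R1=2

outcome vector order: (T1.R0,T2.R0,T2.R1)
|SC outcomes| = 10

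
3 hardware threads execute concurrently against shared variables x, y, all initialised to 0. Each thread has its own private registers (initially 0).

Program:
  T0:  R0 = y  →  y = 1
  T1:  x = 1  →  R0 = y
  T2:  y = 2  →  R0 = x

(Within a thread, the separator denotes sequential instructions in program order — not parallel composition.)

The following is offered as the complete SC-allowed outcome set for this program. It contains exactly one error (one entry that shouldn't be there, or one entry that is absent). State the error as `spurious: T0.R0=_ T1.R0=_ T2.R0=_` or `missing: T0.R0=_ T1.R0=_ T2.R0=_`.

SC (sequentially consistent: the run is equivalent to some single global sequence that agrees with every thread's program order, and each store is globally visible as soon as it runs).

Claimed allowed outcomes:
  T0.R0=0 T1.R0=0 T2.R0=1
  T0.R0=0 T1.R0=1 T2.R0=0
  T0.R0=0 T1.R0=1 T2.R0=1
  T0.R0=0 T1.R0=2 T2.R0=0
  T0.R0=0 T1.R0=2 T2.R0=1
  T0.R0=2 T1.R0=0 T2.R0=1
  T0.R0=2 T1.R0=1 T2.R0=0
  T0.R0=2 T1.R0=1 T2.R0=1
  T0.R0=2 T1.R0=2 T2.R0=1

outcome vector order: (T0.R0,T1.R0,T2.R0)
SC (10): 0/0/1 0/1/0 0/1/1 0/2/0 0/2/1 2/0/1 2/1/0 2/1/1 2/2/0 2/2/1
SC∖claimed = {2/2/0}

missing: T0.R0=2 T1.R0=2 T2.R0=0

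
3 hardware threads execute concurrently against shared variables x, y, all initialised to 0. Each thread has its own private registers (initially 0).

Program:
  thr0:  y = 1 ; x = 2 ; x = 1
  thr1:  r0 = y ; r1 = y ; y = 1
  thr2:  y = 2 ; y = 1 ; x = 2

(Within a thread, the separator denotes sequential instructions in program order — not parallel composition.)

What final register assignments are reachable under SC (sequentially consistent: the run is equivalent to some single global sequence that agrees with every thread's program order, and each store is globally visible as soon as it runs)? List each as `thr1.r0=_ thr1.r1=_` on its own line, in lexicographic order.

thr1.r0=0 thr1.r1=0
thr1.r0=0 thr1.r1=1
thr1.r0=0 thr1.r1=2
thr1.r0=1 thr1.r1=1
thr1.r0=1 thr1.r1=2
thr1.r0=2 thr1.r1=1
thr1.r0=2 thr1.r1=2

outcome vector order: (thr1.r0,thr1.r1)
|SC outcomes| = 7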